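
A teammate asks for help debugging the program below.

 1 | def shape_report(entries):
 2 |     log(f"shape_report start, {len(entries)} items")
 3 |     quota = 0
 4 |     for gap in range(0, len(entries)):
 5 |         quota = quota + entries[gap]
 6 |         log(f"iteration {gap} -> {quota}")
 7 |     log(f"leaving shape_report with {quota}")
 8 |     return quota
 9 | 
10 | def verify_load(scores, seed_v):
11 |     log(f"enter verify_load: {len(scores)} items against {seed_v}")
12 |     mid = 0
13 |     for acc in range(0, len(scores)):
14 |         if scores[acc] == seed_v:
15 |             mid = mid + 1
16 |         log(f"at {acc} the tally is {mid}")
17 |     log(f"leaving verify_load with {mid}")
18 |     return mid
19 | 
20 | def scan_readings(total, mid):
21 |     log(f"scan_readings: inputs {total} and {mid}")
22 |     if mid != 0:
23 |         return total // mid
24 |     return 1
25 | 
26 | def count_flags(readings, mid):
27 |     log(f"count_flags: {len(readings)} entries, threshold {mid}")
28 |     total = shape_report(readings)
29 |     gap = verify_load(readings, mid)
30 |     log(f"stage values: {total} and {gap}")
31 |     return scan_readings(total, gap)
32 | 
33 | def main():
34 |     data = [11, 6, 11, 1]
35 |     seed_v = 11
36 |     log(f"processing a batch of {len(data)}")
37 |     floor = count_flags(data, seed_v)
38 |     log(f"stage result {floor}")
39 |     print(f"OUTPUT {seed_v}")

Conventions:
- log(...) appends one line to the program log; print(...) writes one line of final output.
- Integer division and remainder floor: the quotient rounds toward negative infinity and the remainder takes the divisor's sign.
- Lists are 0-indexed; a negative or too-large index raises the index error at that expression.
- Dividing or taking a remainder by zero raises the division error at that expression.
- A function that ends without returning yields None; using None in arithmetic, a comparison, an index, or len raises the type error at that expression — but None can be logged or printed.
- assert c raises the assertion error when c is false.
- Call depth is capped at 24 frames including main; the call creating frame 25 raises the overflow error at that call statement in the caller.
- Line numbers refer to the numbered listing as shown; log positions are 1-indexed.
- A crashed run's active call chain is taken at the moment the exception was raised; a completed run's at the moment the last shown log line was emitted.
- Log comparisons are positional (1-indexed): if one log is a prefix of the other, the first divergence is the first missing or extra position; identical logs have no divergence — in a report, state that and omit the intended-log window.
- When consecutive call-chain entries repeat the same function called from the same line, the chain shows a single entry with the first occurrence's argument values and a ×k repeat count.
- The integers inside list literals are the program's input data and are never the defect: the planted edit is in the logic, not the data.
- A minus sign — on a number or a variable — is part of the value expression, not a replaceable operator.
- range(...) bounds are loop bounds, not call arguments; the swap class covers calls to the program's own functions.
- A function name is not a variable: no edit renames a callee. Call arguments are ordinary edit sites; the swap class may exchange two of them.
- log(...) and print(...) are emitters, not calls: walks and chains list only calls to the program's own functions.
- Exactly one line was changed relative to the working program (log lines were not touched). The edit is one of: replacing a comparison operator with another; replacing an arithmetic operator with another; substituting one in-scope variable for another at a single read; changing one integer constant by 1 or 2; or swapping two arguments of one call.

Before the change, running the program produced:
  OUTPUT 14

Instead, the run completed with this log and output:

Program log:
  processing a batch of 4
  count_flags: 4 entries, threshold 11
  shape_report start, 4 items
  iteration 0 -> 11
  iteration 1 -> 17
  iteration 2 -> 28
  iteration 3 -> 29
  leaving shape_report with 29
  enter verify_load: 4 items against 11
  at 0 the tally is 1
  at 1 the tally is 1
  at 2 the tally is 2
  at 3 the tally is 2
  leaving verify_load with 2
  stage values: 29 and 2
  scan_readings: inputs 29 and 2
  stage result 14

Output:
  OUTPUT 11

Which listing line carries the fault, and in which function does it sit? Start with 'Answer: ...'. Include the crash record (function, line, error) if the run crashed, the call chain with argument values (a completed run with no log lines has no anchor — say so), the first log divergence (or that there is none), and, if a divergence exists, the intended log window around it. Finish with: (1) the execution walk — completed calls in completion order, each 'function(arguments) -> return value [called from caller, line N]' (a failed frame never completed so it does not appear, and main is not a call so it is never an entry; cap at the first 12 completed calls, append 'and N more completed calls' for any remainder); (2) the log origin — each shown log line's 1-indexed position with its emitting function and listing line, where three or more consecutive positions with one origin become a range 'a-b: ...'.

Answer: the defect is in main at line 39.
The tell: Log streams are identical — the defect surfaces only in the printed output.
Call chain: main.
First divergence: none (the log streams are identical).
Execution walk:
  shape_report([11, 6, 11, 1]) -> 29  [called from count_flags, line 28]
  verify_load([11, 6, 11, 1], 11) -> 2  [called from count_flags, line 29]
  scan_readings(29, 2) -> 14  [called from count_flags, line 31]
  count_flags([11, 6, 11, 1], 11) -> 14  [called from main, line 37]
Log line origins:
  1: logged in main at line 36
  2: logged in count_flags at line 27
  3: logged in shape_report at line 2
  4-7: logged in shape_report at line 6
  8: logged in shape_report at line 7
  9: logged in verify_load at line 11
  10-13: logged in verify_load at line 16
  14: logged in verify_load at line 17
  15: logged in count_flags at line 30
  16: logged in scan_readings at line 21
  17: logged in main at line 38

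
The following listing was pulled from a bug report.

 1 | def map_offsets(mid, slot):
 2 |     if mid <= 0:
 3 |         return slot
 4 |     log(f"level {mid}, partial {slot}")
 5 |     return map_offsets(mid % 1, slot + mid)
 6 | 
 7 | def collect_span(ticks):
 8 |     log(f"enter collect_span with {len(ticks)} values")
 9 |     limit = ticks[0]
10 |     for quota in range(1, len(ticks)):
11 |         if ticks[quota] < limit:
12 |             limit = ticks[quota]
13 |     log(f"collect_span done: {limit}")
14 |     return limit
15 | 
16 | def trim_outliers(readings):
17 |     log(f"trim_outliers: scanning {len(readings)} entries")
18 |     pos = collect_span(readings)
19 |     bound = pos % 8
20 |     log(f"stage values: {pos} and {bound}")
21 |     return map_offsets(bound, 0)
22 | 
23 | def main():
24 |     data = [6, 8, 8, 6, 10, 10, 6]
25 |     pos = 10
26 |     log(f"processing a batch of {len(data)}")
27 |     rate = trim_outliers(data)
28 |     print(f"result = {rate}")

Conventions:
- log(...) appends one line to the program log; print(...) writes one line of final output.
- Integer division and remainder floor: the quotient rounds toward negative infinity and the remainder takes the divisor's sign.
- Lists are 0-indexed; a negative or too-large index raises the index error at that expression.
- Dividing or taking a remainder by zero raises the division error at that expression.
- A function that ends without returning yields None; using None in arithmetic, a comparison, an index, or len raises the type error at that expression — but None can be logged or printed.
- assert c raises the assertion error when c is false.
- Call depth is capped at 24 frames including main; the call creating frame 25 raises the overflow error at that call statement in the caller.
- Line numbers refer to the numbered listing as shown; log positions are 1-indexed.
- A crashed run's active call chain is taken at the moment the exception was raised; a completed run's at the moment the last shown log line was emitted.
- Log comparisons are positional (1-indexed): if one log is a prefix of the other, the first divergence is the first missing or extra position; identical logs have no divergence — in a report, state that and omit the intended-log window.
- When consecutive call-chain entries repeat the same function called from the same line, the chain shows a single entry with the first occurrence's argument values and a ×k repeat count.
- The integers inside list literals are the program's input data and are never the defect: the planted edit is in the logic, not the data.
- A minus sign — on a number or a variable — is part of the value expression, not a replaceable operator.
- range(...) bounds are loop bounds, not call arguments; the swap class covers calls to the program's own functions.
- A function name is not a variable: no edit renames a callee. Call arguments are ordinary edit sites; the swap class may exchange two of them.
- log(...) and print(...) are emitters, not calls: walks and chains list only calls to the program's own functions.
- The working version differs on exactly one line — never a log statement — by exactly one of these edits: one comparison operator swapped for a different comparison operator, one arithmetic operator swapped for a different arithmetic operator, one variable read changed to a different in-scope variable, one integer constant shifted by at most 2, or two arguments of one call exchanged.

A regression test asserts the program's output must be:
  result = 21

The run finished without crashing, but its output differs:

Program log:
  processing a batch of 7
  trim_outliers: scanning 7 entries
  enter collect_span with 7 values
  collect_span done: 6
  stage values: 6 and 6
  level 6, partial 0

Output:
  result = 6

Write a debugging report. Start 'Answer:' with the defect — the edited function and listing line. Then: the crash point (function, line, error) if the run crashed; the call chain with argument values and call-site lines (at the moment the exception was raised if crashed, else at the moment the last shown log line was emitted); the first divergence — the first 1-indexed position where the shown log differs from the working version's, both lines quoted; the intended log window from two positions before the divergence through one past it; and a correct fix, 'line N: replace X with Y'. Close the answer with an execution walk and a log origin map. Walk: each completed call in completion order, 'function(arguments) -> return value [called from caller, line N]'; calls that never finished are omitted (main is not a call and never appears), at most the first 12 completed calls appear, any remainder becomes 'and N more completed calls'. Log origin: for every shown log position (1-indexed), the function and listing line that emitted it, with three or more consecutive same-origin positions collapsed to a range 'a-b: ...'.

Answer: the defect is in map_offsets at line 5.
The tell: A complete run would log 'level 5, partial 6' next, but this one stopped at 6 lines.
Call chain: main -> trim_outliers([6, 8, 8, 6, 10, 10, 6]) (called at line 27) -> map_offsets(6, 0) (called at line 21).
First divergence: position 7 — the faulty run's log ends after 6 lines; the working version continues with 'level 5, partial 6'.
Intended log window:
  5: stage values: 6 and 6
  6: level 6, partial 0
  7: level 5, partial 6
  8: level 4, partial 11
Execution walk:
  collect_span([6, 8, 8, 6, 10, 10, 6]) -> 6  [called from trim_outliers, line 18]
  map_offsets(0, 6) -> 6  [called from map_offsets, line 5]
  map_offsets(6, 0) -> 6  [called from trim_outliers, line 21]
  trim_outliers([6, 8, 8, 6, 10, 10, 6]) -> 6  [called from main, line 27]
Log origin:
  1: from main, line 26
  2: from trim_outliers, line 17
  3: from collect_span, line 8
  4: from collect_span, line 13
  5: from trim_outliers, line 20
  6: from map_offsets, line 4
A correct fix: line 5: replace `%` with `-`.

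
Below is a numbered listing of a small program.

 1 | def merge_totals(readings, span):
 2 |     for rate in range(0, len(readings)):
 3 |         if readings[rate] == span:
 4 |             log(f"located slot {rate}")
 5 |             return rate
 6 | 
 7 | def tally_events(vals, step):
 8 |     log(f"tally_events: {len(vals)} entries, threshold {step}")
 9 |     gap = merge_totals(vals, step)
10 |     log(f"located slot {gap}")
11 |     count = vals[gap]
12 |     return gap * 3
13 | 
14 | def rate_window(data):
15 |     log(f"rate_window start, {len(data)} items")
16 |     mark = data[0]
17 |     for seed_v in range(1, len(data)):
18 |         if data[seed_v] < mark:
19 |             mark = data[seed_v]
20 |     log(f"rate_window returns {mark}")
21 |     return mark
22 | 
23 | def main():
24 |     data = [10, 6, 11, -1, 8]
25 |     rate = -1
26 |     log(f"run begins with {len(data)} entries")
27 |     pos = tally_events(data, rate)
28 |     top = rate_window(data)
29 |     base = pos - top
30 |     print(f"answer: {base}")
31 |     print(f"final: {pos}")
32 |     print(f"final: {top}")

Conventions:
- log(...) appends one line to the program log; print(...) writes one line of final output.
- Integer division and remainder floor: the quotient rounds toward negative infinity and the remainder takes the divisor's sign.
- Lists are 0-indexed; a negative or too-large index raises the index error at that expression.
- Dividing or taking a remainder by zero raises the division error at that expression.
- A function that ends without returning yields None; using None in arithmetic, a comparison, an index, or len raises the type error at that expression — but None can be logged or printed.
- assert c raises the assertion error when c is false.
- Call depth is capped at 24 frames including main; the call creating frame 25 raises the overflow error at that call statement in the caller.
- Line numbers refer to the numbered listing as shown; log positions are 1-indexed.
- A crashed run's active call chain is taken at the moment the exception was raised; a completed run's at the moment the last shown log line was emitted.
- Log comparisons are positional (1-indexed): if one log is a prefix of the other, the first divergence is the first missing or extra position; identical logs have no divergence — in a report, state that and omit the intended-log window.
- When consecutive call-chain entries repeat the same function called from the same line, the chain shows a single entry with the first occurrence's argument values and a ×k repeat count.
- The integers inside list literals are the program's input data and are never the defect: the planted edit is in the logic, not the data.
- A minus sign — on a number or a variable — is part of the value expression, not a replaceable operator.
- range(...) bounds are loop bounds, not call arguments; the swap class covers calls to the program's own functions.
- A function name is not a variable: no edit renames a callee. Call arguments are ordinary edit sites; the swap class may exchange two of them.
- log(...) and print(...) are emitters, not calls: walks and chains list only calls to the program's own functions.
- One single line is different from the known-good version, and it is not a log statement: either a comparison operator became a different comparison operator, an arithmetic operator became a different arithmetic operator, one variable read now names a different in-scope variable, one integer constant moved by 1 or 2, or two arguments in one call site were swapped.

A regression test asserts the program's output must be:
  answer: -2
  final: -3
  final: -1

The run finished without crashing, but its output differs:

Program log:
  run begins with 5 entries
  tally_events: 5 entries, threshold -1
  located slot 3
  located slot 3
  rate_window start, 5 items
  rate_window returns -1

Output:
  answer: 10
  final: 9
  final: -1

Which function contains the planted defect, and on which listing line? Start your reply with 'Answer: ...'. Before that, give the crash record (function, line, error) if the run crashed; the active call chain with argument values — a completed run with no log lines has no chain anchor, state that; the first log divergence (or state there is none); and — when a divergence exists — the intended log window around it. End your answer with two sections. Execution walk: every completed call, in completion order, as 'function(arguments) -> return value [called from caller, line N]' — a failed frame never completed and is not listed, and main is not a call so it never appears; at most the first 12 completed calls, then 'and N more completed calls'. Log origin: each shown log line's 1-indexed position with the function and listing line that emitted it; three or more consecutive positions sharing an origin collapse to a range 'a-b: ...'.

Answer: the defect is in tally_events at line 12.
Key observation: Every logged value matches the working version; the printed result is what differs.
Call chain: main -> rate_window([10, 6, 11, -1, 8]) (called at line 28).
First divergence: none; the two logs match at every position.
Execution walk:
  merge_totals([10, 6, 11, -1, 8], -1) -> 3  [called from tally_events, line 9]
  tally_events([10, 6, 11, -1, 8], -1) -> 9  [called from main, line 27]
  rate_window([10, 6, 11, -1, 8]) -> -1  [called from main, line 28]
Log origins:
  1: logged in main at line 26
  2: logged in tally_events at line 8
  3: logged in merge_totals at line 4
  4: logged in tally_events at line 10
  5: logged in rate_window at line 15
  6: logged in rate_window at line 20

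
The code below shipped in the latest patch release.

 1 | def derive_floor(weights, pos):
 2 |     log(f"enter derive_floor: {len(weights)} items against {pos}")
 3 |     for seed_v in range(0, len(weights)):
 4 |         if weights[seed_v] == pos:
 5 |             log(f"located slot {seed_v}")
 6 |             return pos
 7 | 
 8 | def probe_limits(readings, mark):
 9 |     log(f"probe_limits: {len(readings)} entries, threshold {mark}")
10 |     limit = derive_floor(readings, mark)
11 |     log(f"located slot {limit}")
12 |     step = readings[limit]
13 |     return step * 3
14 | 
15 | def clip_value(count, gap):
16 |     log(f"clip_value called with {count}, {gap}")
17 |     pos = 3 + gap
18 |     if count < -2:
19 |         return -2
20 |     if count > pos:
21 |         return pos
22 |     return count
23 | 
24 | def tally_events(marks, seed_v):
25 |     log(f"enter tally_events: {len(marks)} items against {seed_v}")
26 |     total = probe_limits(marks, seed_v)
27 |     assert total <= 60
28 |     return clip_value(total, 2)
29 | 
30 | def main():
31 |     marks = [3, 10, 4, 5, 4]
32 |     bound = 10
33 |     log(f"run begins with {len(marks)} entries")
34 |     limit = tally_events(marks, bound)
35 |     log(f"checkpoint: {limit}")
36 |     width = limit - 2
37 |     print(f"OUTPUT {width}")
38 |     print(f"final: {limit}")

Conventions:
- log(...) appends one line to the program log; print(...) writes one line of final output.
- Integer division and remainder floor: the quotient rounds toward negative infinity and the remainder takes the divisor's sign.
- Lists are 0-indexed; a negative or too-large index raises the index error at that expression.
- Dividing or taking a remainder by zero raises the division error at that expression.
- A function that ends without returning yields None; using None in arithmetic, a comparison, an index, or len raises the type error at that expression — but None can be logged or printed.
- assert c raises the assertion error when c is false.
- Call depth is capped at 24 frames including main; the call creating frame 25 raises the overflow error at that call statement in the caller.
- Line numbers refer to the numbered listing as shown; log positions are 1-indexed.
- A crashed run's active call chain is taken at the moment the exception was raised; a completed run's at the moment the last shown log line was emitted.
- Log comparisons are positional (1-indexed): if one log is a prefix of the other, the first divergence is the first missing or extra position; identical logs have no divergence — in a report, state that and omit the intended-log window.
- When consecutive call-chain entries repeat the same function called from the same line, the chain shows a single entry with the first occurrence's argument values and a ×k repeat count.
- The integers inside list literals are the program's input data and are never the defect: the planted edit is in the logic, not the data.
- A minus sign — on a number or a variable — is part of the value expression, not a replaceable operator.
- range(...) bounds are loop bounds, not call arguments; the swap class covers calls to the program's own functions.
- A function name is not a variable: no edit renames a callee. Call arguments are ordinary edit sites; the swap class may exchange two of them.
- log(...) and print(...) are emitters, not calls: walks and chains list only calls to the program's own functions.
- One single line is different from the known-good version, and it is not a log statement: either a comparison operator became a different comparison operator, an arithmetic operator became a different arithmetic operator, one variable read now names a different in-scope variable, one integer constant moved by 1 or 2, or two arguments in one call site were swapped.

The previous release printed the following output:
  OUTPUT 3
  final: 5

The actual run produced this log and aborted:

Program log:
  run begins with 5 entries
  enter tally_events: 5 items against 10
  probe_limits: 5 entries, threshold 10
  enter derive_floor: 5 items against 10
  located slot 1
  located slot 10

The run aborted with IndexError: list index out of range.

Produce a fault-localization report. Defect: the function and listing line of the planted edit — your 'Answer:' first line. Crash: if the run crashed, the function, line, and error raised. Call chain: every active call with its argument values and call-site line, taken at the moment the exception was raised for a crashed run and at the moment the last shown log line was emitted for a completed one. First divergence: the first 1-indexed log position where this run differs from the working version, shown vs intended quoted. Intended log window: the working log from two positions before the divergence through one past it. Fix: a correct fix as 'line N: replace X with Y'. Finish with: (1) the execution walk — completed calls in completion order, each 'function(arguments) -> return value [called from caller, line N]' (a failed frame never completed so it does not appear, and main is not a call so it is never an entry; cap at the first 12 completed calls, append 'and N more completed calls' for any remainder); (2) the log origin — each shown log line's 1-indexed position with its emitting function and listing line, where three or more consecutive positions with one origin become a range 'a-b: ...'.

Answer: the defect is in derive_floor at line 6.
Key observation: The log first diverges at position 6: the faulty run prints 'located slot 10' where the working version prints 'located slot 1'.
Crash: probe_limits, line 12, IndexError.
Call chain: main -> tally_events([3, 10, 4, 5, 4], 10) (called at line 34) -> probe_limits([3, 10, 4, 5, 4], 10) (called at line 26).
First divergence: position 6; shown 'located slot 10' vs intended 'located slot 1'.
Intended log window:
  4: enter derive_floor: 5 items against 10
  5: located slot 1
  6: located slot 1
  7: clip_value called with 30, 2
Execution walk:
  derive_floor([3, 10, 4, 5, 4], 10) -> 10  [called from probe_limits, line 10]
Log origin:
  1: emitted by main (line 33)
  2: emitted by tally_events (line 25)
  3: emitted by probe_limits (line 9)
  4: emitted by derive_floor (line 2)
  5: emitted by derive_floor (line 5)
  6: emitted by probe_limits (line 11)
A correct fix: line 6: replace `pos` with `seed_v`.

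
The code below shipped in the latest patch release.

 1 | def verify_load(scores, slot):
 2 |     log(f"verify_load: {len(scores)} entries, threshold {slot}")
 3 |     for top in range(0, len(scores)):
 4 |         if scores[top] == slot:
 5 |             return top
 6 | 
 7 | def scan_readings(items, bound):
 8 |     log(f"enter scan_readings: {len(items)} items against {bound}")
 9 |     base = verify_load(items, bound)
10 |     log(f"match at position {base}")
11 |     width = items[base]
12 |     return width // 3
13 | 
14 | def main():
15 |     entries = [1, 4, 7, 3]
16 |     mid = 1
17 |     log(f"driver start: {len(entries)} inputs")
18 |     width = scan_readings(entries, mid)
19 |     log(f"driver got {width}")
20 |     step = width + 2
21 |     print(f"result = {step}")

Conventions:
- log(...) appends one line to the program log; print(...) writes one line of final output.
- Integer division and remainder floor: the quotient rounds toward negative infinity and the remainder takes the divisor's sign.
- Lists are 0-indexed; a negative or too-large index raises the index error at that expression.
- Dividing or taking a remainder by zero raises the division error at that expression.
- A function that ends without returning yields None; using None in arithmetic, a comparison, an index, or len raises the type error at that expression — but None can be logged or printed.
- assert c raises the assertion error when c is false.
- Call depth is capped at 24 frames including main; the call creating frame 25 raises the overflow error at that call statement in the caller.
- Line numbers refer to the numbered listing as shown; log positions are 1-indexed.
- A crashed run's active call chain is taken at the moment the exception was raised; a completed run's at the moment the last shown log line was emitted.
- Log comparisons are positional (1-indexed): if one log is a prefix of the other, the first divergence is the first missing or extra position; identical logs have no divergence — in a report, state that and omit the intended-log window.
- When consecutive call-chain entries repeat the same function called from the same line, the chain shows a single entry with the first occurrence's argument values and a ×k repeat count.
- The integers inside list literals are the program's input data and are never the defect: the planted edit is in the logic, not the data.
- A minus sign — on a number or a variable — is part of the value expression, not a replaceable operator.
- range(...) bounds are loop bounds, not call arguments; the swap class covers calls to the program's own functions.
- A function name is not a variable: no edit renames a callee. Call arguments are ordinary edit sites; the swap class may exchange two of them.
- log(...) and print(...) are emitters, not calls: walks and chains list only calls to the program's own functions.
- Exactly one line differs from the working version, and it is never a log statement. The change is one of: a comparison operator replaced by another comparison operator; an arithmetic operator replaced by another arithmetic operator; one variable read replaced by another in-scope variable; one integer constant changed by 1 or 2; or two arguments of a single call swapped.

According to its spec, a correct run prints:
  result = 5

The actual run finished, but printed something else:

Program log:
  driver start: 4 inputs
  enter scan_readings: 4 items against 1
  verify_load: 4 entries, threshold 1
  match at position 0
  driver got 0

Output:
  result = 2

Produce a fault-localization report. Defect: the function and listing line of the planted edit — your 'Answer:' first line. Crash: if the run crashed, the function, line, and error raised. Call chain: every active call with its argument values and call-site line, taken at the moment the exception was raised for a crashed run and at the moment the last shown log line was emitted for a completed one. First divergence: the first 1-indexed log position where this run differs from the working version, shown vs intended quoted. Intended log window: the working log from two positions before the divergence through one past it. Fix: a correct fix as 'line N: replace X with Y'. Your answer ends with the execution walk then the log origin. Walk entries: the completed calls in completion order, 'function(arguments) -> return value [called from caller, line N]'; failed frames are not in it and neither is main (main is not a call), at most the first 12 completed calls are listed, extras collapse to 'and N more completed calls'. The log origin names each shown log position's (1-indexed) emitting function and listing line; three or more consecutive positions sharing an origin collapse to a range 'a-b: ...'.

Answer: the defect is in scan_readings at line 12.
Key observation: Log line 5 is where behavior first shows: 'driver got 0' appears instead of 'driver got 3'.
Call chain: main.
First divergence: position 5; shown 'driver got 0' vs intended 'driver got 3'.
Intended log window:
  3: verify_load: 4 entries, threshold 1
  4: match at position 0
  5: driver got 3
Execution walk:
  verify_load([1, 4, 7, 3], 1) -> 0  [called from scan_readings, line 9]
  scan_readings([1, 4, 7, 3], 1) -> 0  [called from main, line 18]
Origin of each log line:
  1: emitted by main (line 17)
  2: emitted by scan_readings (line 8)
  3: emitted by verify_load (line 2)
  4: emitted by scan_readings (line 10)
  5: emitted by main (line 19)
A correct fix: line 12: replace `//` with `*`.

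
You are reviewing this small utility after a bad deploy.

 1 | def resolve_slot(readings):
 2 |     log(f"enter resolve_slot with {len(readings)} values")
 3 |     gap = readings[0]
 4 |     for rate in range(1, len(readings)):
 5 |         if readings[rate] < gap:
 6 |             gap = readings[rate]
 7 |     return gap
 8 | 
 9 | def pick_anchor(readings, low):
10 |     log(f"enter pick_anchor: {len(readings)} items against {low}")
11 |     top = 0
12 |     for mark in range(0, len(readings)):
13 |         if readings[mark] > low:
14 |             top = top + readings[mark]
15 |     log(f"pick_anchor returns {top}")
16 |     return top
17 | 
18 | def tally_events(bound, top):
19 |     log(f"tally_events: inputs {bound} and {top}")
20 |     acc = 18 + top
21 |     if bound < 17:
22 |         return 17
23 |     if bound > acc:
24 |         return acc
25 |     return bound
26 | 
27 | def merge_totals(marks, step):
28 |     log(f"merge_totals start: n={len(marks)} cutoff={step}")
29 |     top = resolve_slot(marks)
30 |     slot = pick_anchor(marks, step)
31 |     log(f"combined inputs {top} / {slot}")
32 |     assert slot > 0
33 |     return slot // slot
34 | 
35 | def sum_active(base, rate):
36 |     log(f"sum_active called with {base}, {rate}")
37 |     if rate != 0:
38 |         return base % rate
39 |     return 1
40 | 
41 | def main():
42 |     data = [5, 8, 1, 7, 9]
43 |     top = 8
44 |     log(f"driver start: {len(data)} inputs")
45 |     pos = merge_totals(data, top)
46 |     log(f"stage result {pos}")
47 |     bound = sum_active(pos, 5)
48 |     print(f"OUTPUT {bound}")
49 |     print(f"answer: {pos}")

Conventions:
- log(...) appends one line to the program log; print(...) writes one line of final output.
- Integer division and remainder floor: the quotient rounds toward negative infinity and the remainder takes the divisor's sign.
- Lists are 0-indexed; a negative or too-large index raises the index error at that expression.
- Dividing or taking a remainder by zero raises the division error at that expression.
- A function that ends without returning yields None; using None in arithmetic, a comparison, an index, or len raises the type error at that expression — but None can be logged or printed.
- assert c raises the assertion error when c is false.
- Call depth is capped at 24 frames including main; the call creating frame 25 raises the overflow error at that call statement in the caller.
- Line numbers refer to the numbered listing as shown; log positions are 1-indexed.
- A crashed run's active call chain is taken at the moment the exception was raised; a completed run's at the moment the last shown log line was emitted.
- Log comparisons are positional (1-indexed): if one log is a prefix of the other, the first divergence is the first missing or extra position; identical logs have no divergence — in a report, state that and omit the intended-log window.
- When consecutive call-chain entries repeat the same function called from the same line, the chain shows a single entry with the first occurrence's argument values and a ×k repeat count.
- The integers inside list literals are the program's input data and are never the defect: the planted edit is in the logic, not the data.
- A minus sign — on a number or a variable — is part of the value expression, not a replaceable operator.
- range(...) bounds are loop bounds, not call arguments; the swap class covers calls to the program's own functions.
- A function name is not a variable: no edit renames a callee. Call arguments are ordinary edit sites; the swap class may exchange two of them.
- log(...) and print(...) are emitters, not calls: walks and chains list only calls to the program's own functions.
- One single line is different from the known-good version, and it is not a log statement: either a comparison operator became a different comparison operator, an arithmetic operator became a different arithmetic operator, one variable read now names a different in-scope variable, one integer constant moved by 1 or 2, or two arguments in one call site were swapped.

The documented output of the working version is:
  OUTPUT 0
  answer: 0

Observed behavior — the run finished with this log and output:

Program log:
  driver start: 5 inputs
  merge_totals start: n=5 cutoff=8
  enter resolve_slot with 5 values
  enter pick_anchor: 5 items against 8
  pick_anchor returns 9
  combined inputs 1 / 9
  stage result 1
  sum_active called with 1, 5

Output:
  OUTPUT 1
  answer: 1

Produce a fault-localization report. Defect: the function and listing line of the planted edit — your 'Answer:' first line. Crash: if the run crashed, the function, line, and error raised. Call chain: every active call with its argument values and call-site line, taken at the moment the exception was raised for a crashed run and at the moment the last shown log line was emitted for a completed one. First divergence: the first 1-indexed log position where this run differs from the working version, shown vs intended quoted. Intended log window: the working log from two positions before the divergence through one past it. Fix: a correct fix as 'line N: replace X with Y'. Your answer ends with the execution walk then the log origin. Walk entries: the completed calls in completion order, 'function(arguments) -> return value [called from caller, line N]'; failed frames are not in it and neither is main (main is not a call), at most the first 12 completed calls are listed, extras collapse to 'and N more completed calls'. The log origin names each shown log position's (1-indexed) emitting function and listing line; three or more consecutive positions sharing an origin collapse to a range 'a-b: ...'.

Answer: the defect is in merge_totals at line 33.
The tell: The log first diverges at position 7: the faulty run prints 'stage result 1' where the working version prints 'stage result 0'.
Call chain: main -> sum_active(1, 5) (called at line 47).
First divergence: at position 7 the run shows 'stage result 1' where the working version logs 'stage result 0'.
Intended log window:
  5: pick_anchor returns 9
  6: combined inputs 1 / 9
  7: stage result 0
  8: sum_active called with 0, 5
Execution walk:
  resolve_slot([5, 8, 1, 7, 9]) -> 1  [called from merge_totals, line 29]
  pick_anchor([5, 8, 1, 7, 9], 8) -> 9  [called from merge_totals, line 30]
  merge_totals([5, 8, 1, 7, 9], 8) -> 1  [called from main, line 45]
  sum_active(1, 5) -> 1  [called from main, line 47]
Log origin:
  1: from main, line 44
  2: from merge_totals, line 28
  3: from resolve_slot, line 2
  4: from pick_anchor, line 10
  5: from pick_anchor, line 15
  6: from merge_totals, line 31
  7: from main, line 46
  8: from sum_active, line 36
A correct fix: line 33: replace `slot // slot` with `top // slot`.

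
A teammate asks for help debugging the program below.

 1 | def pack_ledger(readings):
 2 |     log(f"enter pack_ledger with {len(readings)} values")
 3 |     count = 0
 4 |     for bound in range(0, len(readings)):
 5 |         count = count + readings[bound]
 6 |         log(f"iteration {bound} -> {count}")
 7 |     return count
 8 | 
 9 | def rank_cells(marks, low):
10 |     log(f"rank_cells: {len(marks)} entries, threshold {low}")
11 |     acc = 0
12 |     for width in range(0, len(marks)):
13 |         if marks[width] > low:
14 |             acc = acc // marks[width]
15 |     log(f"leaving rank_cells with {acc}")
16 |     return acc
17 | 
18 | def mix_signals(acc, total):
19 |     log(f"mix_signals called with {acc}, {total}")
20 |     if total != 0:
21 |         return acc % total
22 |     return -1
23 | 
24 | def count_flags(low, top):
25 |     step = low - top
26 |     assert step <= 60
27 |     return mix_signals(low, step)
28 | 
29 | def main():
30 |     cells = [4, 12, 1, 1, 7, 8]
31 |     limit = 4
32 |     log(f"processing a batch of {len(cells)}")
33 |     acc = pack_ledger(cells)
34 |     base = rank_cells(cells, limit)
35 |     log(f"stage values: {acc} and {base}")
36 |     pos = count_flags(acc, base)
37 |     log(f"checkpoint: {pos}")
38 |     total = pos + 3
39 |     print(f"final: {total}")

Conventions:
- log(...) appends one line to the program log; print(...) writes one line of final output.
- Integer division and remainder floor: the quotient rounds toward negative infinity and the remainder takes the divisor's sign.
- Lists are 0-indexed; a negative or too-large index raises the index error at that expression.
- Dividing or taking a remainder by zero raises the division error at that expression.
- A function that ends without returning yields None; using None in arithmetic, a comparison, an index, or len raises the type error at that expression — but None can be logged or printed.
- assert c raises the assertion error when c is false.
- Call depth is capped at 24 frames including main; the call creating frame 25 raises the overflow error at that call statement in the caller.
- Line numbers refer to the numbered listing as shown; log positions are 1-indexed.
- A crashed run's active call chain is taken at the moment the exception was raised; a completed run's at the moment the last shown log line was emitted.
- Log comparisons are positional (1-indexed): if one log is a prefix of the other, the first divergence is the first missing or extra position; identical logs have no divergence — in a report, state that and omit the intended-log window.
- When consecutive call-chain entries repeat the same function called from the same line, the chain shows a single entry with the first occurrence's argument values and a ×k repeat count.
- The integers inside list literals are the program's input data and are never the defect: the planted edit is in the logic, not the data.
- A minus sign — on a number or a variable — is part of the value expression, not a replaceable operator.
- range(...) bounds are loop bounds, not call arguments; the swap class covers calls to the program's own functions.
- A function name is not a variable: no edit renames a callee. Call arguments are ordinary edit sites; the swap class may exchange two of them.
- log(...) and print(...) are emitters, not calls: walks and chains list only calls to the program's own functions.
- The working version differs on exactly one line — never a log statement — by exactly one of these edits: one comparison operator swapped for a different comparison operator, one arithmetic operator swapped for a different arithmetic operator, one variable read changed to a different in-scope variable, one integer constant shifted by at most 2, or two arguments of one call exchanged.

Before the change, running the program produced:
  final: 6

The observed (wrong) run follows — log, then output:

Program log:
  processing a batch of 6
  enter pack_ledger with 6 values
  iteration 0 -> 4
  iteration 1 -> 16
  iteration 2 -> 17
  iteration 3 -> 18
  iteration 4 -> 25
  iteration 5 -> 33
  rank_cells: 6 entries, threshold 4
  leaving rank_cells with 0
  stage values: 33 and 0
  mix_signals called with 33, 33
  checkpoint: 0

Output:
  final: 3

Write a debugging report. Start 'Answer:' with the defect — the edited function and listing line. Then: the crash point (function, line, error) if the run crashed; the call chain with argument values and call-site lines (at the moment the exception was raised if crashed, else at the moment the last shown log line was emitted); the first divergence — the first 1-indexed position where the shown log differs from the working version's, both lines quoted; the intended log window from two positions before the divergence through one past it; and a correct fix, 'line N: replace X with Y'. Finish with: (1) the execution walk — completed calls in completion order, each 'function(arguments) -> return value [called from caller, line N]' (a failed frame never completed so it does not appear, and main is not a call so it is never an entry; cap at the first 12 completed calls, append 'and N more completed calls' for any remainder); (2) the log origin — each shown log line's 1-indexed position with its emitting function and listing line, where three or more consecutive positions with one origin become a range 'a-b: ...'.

Answer: the defect is in rank_cells at line 14.
Core observation: The log first diverges at position 10: the faulty run prints 'leaving rank_cells with 0' where the working version prints 'leaving rank_cells with 27'.
Call chain: main.
First divergence: at position 10 the run shows 'leaving rank_cells with 0' where the working version logs 'leaving rank_cells with 27'.
Intended log window:
  8: iteration 5 -> 33
  9: rank_cells: 6 entries, threshold 4
  10: leaving rank_cells with 27
  11: stage values: 33 and 27
Execution walk:
  pack_ledger([4, 12, 1, 1, 7, 8]) -> 33  [called from main, line 33]
  rank_cells([4, 12, 1, 1, 7, 8], 4) -> 0  [called from main, line 34]
  mix_signals(33, 33) -> 0  [called from count_flags, line 27]
  count_flags(33, 0) -> 0  [called from main, line 36]
Log origin:
  1 — main, line 32
  2 — pack_ledger, line 2
  3-8 — pack_ledger, line 6
  9 — rank_cells, line 10
  10 — rank_cells, line 15
  11 — main, line 35
  12 — mix_signals, line 19
  13 — main, line 37
A correct fix: line 14: replace `//` with `+`.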